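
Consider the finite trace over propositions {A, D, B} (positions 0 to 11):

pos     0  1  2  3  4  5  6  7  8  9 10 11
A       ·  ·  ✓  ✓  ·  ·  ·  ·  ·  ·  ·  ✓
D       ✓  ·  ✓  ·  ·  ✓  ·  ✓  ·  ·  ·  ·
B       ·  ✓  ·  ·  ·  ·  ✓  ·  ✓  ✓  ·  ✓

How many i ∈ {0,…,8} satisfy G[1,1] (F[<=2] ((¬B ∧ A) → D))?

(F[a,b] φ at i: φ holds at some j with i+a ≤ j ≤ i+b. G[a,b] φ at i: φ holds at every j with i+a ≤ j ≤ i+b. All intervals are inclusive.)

Evaluate at each i in [0,8]:
  i=0: ✓ (all of [1,1])
  i=1: ✓ (all of [2,2])
  i=2: ✓ (all of [3,3])
  i=3: ✓ (all of [4,4])
  i=4: ✓ (all of [5,5])
  i=5: ✓ (all of [6,6])
  i=6: ✓ (all of [7,7])
  i=7: ✓ (all of [8,8])
  i=8: ✓ (all of [9,9])
Positions where it holds: {0, 1, 2, 3, 4, 5, 6, 7, 8} → 9.

9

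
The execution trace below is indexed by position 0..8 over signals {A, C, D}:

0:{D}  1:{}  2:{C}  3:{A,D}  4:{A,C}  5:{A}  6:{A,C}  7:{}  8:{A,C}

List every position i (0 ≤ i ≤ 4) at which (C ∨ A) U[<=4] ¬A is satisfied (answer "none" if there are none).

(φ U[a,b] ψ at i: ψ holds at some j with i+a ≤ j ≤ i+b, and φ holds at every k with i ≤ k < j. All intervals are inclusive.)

Evaluate at each i in [0,4]:
  i=0: ✓ (rhs at j=0)
  i=1: ✓ (rhs at j=1)
  i=2: ✓ (rhs at j=2)
  i=3: ✓ (rhs at j=7; lhs holds on [3,6])
  i=4: ✓ (rhs at j=7; lhs holds on [4,6])

0, 1, 2, 3, 4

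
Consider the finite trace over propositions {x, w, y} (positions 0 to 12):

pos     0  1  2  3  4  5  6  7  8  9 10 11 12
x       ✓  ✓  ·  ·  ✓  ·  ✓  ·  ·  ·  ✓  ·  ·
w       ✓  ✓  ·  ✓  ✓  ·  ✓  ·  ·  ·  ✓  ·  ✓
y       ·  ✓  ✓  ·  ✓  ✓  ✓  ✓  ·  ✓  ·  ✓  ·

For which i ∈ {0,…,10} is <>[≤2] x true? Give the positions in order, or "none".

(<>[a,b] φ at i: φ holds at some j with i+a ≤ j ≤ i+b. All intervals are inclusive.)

0, 1, 2, 3, 4, 5, 6, 8, 9, 10

Evaluate at each i in [0,10]:
  i=0: ✓ (witness j=0)
  i=1: ✓ (witness j=1)
  i=2: ✓ (witness j=4)
  i=3: ✓ (witness j=4)
  i=4: ✓ (witness j=4)
  i=5: ✓ (witness j=6)
  i=6: ✓ (witness j=6)
  i=7: ✗ (none in [7,9])
  i=8: ✓ (witness j=10)
  i=9: ✓ (witness j=10)
  i=10: ✓ (witness j=10)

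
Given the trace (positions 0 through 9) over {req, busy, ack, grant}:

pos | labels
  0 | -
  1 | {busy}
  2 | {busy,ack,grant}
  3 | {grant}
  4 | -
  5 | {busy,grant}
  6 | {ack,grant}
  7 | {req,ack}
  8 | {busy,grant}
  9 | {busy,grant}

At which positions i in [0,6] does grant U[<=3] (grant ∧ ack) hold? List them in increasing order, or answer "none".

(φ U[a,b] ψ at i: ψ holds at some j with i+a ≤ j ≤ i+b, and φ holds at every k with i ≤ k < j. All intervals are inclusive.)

2, 5, 6

Evaluate at each i in [0,6]:
  i=0: ✗ (lhs fails at k=0 before rhs at j=2)
  i=1: ✗ (lhs fails at k=1 before rhs at j=2)
  i=2: ✓ (rhs at j=2)
  i=3: ✗ (lhs fails at k=4 before rhs at j=6)
  i=4: ✗ (lhs fails at k=4 before rhs at j=6)
  i=5: ✓ (rhs at j=6; lhs holds on [5,5])
  i=6: ✓ (rhs at j=6)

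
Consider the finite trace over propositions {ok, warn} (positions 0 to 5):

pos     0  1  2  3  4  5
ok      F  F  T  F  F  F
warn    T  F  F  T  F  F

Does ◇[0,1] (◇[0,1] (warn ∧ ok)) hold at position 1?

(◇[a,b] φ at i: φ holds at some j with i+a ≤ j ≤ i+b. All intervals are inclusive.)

Check ◇[0,1] (warn ∧ ok) at each j in [1,2]:
  j=1: fails (none in [1,2])
  j=2: fails (none in [2,3])
No position in the window satisfies it → formula fails.

Does not hold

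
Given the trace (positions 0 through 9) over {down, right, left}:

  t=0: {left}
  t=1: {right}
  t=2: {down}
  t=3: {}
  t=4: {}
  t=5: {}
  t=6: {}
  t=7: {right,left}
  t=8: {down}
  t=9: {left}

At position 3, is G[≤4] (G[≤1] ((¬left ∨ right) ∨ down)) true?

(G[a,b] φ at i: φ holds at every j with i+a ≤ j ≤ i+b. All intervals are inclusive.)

True

Check G[≤1] ((¬left ∨ right) ∨ down) at every j in [3,7]:
  j=3: holds on [3,4]
  j=4: holds on [4,5]
  j=5: holds on [5,6]
  j=6: holds on [6,7]
  j=7: holds on [7,8]
All positions satisfy it → formula holds.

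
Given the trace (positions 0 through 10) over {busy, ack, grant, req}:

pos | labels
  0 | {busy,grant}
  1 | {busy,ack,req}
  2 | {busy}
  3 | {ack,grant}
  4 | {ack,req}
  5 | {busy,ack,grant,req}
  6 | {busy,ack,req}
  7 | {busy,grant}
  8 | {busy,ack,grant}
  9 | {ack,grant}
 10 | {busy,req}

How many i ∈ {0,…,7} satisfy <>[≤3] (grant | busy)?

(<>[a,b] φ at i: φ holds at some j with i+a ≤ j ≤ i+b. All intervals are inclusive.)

Evaluate at each i in [0,7]:
  i=0: ✓ (witness j=0)
  i=1: ✓ (witness j=1)
  i=2: ✓ (witness j=2)
  i=3: ✓ (witness j=3)
  i=4: ✓ (witness j=5)
  i=5: ✓ (witness j=5)
  i=6: ✓ (witness j=6)
  i=7: ✓ (witness j=7)
Positions where it holds: {0, 1, 2, 3, 4, 5, 6, 7} → 8.

8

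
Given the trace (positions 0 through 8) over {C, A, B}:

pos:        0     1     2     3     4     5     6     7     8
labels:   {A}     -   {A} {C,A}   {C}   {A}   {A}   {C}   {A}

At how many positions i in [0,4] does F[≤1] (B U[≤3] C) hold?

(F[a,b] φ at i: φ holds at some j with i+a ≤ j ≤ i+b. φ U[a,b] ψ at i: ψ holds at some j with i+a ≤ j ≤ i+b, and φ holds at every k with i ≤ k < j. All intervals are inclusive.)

3

Evaluate at each i in [0,4]:
  i=0: ✗ (none in [0,1])
  i=1: ✗ (none in [1,2])
  i=2: ✓ (witness j=3)
  i=3: ✓ (witness j=3)
  i=4: ✓ (witness j=4)
Positions where it holds: {2, 3, 4} → 3.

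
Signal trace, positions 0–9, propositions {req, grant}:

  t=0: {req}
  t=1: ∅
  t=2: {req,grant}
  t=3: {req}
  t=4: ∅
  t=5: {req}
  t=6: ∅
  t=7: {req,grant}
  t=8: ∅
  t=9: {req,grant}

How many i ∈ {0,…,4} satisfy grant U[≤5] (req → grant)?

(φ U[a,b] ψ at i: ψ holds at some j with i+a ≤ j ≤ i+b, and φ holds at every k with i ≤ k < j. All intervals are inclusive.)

Evaluate at each i in [0,4]:
  i=0: ✗ (lhs fails at k=0 before rhs at j=1)
  i=1: ✓ (rhs at j=1)
  i=2: ✓ (rhs at j=2)
  i=3: ✗ (lhs fails at k=3 before rhs at j=4)
  i=4: ✓ (rhs at j=4)
Positions where it holds: {1, 2, 4} → 3.

3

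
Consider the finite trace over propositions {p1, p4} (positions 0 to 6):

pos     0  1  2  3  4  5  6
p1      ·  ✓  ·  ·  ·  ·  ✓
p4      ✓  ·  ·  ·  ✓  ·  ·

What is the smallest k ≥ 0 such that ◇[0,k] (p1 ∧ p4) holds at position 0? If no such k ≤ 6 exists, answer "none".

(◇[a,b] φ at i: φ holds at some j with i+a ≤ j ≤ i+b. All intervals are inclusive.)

none

Scan j = 0,1,… for (p1 ∧ p4):
  j=0: fails
  j=1: fails
  j=2: fails
  j=3: fails
  j=4: fails
  j=5: fails
  j=6: fails
No j in [0,6] satisfies it → none.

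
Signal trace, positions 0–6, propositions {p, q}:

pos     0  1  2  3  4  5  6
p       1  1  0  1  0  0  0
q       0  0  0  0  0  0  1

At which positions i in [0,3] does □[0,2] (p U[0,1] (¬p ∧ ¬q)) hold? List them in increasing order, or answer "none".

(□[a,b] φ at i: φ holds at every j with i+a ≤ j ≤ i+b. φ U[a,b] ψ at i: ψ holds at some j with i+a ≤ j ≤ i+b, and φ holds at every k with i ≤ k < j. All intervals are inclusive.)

1, 2, 3

Evaluate at each i in [0,3]:
  i=0: ✗ (fails at j=0)
  i=1: ✓ (all of [1,3])
  i=2: ✓ (all of [2,4])
  i=3: ✓ (all of [3,5])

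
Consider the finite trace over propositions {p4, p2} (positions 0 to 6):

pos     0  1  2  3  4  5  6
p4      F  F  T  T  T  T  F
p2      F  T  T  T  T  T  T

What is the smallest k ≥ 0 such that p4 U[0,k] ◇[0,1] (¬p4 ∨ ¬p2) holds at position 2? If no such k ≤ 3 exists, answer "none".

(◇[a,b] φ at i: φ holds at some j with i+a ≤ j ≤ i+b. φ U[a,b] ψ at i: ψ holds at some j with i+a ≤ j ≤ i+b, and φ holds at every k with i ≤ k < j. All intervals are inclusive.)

Need earliest j ≥ 2 with ◇[0,1] (¬p4 ∨ ¬p2), and p4 at every k in [2,j-1].
  j=2: rhs fails.
  j=3: rhs fails.
  j=4: rhs fails.
  j=5: rhs holds; lhs holds on [2,4]. k = 3.

3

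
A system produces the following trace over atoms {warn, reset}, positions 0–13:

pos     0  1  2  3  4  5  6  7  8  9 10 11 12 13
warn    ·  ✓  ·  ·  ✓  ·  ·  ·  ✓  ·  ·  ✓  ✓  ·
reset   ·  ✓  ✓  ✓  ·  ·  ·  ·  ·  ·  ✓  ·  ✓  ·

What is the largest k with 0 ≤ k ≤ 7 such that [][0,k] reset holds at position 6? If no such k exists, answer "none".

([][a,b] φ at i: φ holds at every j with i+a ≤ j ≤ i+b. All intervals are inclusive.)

none

reset must hold from j=6 onward; find where it first fails.
  j=6: fails → no k works.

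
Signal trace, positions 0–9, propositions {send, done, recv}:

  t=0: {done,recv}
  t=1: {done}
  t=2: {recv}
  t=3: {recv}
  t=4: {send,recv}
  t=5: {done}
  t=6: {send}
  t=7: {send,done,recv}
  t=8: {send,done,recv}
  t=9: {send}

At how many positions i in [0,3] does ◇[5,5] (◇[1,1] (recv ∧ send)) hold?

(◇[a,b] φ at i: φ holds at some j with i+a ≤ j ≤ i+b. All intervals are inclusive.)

Evaluate at each i in [0,3]:
  i=0: ✗ (none in [5,5])
  i=1: ✓ (witness j=6)
  i=2: ✓ (witness j=7)
  i=3: ✗ (none in [8,8])
Positions where it holds: {1, 2} → 2.

2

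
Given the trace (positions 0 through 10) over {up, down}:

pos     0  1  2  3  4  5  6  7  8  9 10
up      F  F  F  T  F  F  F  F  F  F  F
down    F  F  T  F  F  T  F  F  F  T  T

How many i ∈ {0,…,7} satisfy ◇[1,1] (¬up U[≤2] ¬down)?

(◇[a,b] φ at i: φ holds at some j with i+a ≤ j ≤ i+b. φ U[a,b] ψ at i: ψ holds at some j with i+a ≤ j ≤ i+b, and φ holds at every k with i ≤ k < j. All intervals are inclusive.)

Evaluate at each i in [0,7]:
  i=0: ✓ (witness j=1)
  i=1: ✓ (witness j=2)
  i=2: ✓ (witness j=3)
  i=3: ✓ (witness j=4)
  i=4: ✓ (witness j=5)
  i=5: ✓ (witness j=6)
  i=6: ✓ (witness j=7)
  i=7: ✓ (witness j=8)
Positions where it holds: {0, 1, 2, 3, 4, 5, 6, 7} → 8.

8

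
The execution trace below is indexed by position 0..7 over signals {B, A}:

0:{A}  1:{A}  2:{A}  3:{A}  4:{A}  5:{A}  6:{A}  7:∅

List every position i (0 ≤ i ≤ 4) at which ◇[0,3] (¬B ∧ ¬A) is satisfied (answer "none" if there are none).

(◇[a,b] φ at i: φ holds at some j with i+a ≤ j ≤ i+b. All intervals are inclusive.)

4

Evaluate at each i in [0,4]:
  i=0: ✗ (none in [0,3])
  i=1: ✗ (none in [1,4])
  i=2: ✗ (none in [2,5])
  i=3: ✗ (none in [3,6])
  i=4: ✓ (witness j=7)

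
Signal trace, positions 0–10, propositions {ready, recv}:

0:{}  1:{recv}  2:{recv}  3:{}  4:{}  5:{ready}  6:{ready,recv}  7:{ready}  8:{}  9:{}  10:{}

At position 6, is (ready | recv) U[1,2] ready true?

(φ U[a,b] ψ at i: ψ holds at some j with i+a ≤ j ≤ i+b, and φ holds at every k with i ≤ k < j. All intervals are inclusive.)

Yes

Need some j in [7,8] with ready, and (ready | recv) at every k in [6,j-1].
  j=7: ready holds; (ready | recv) holds at every k in [6,6] → satisfied.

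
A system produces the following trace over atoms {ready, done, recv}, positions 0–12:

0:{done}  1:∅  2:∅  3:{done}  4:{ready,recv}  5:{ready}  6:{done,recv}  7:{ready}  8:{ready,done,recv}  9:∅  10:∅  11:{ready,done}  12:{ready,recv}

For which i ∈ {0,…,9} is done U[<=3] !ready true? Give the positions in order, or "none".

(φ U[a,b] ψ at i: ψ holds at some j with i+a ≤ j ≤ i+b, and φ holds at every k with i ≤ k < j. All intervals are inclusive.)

0, 1, 2, 3, 6, 8, 9

Evaluate at each i in [0,9]:
  i=0: ✓ (rhs at j=0)
  i=1: ✓ (rhs at j=1)
  i=2: ✓ (rhs at j=2)
  i=3: ✓ (rhs at j=3)
  i=4: ✗ (lhs fails at k=4 before rhs at j=6)
  i=5: ✗ (lhs fails at k=5 before rhs at j=6)
  i=6: ✓ (rhs at j=6)
  i=7: ✗ (lhs fails at k=7 before rhs at j=9)
  i=8: ✓ (rhs at j=9; lhs holds on [8,8])
  i=9: ✓ (rhs at j=9)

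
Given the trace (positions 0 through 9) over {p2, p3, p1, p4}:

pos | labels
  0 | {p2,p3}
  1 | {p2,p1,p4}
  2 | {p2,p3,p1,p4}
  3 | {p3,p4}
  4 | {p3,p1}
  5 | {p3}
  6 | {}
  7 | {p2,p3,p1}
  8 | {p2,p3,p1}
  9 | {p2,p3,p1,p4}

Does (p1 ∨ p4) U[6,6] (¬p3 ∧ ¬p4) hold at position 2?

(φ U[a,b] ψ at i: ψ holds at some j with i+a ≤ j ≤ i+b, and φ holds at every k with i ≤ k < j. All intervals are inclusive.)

Need some j in [8,8] with (¬p3 ∧ ¬p4), and (p1 ∨ p4) at every k in [2,j-1].
  j=8: (¬p3 ∧ ¬p4) false.
No j in the window works → until fails.

No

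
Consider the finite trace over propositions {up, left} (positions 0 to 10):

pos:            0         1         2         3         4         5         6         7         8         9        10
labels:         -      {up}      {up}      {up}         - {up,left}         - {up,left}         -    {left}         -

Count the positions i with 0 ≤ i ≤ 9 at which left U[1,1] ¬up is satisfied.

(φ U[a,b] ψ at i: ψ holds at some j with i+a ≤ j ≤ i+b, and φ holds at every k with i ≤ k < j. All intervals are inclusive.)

Evaluate at each i in [0,9]:
  i=0: ✗ (no rhs in [1,1])
  i=1: ✗ (no rhs in [2,2])
  i=2: ✗ (no rhs in [3,3])
  i=3: ✗ (lhs fails at k=3 before rhs at j=4)
  i=4: ✗ (no rhs in [5,5])
  i=5: ✓ (rhs at j=6; lhs holds on [5,5])
  i=6: ✗ (no rhs in [7,7])
  i=7: ✓ (rhs at j=8; lhs holds on [7,7])
  i=8: ✗ (lhs fails at k=8 before rhs at j=9)
  i=9: ✓ (rhs at j=10; lhs holds on [9,9])
Positions where it holds: {5, 7, 9} → 3.

3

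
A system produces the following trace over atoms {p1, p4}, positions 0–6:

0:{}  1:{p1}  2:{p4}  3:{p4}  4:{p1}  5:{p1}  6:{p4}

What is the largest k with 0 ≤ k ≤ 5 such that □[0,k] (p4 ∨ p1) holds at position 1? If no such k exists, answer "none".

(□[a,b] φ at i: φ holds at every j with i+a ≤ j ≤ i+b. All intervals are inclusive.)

5

(p4 ∨ p1) must hold from j=1 onward; find where it first fails.
  j=1: holds
  j=2: holds
  j=3: holds
  j=4: holds
  j=5: holds
  j=6: holds
Holds through j=6; largest k = 5.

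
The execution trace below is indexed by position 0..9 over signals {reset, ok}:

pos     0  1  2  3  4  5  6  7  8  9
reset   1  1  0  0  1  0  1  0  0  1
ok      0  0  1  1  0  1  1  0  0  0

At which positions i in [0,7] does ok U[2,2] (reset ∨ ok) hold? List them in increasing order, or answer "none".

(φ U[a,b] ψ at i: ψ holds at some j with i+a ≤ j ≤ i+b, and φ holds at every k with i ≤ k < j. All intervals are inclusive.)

2

Evaluate at each i in [0,7]:
  i=0: ✗ (lhs fails at k=0 before rhs at j=2)
  i=1: ✗ (lhs fails at k=1 before rhs at j=3)
  i=2: ✓ (rhs at j=4; lhs holds on [2,3])
  i=3: ✗ (lhs fails at k=4 before rhs at j=5)
  i=4: ✗ (lhs fails at k=4 before rhs at j=6)
  i=5: ✗ (no rhs in [7,7])
  i=6: ✗ (no rhs in [8,8])
  i=7: ✗ (lhs fails at k=7 before rhs at j=9)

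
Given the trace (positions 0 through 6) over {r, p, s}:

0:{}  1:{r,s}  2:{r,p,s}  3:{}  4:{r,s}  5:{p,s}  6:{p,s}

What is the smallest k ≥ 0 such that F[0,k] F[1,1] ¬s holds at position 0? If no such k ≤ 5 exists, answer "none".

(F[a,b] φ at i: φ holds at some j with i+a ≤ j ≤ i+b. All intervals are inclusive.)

Scan j = 0,1,… for F[1,1] ¬s:
  j=0: fails
  j=1: fails
  j=2: holds
First hit at j=2, so smallest k = 2-0 = 2.

2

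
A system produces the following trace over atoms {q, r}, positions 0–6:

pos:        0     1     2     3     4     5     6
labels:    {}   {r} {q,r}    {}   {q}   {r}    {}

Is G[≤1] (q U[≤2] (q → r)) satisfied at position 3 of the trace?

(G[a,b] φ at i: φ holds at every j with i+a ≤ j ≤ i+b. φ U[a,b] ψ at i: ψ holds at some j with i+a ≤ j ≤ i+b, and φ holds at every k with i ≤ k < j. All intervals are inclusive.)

Check (q U[≤2] (q → r)) at every j in [3,4]:
  j=3: holds
  j=4: holds
All positions satisfy it → formula holds.

Yes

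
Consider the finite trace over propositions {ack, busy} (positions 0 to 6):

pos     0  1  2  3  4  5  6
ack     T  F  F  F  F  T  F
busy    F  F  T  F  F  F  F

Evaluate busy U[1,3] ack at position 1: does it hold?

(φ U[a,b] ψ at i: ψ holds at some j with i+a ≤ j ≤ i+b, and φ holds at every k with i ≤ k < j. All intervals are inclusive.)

Need some j in [2,4] with ack, and busy at every k in [1,j-1].
  j=2: ack false.
  j=3: ack false.
  j=4: ack false.
No j in the window works → until fails.

Does not hold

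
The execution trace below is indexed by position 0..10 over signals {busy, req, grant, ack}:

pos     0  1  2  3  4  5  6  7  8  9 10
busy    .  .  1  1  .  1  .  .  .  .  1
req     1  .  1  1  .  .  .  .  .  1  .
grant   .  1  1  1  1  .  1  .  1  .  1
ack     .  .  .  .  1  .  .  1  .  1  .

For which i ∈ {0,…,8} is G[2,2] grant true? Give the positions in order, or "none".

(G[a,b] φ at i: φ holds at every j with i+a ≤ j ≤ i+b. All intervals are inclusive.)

Evaluate at each i in [0,8]:
  i=0: ✓ (all of [2,2])
  i=1: ✓ (all of [3,3])
  i=2: ✓ (all of [4,4])
  i=3: ✗ (fails at j=5)
  i=4: ✓ (all of [6,6])
  i=5: ✗ (fails at j=7)
  i=6: ✓ (all of [8,8])
  i=7: ✗ (fails at j=9)
  i=8: ✓ (all of [10,10])

0, 1, 2, 4, 6, 8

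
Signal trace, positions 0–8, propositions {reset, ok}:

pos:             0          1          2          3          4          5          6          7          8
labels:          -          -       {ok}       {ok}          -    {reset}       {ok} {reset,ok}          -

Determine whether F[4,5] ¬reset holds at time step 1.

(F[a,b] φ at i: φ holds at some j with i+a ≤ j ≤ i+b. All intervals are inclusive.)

Check ¬reset at each j in [5,6]:
  j=5: false
  j=6: true
Found at j=6 → formula holds.

True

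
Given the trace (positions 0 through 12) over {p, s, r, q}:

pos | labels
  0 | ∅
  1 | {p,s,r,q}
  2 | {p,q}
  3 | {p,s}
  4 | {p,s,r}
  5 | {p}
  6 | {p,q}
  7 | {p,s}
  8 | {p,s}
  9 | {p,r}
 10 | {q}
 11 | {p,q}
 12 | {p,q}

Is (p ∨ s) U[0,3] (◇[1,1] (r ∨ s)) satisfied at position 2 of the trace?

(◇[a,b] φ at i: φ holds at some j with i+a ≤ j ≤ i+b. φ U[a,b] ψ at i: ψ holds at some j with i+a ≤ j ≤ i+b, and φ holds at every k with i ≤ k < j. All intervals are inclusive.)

Holds

Need some j in [2,5] with ◇[1,1] (r ∨ s), and (p ∨ s) at every k in [2,j-1].
  j=2: ◇[1,1] (r ∨ s) holds; no prefix to check → satisfied.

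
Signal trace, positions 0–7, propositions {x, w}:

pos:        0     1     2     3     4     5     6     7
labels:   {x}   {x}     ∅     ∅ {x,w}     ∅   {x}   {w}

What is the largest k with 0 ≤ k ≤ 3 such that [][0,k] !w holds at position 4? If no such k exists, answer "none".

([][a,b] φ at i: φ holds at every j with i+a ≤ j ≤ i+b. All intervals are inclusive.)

!w must hold from j=4 onward; find where it first fails.
  j=4: fails → no k works.

none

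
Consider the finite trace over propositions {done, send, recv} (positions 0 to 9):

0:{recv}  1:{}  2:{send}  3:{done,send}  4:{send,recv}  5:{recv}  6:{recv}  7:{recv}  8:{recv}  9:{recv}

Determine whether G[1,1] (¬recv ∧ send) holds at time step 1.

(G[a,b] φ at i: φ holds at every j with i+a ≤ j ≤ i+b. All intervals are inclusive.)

Yes

Check (¬recv ∧ send) at every j in [2,2]:
  j=2: true
All positions satisfy it → formula holds.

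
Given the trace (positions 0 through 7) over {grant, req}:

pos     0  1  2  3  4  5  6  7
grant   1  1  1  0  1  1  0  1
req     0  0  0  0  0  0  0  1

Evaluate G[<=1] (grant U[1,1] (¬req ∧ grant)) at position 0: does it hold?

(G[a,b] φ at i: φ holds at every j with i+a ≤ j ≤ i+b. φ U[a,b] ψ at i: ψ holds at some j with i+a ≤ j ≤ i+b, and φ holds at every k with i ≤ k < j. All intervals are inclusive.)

Check (grant U[1,1] (¬req ∧ grant)) at every j in [0,1]:
  j=0: holds
  j=1: holds
All positions satisfy it → formula holds.

True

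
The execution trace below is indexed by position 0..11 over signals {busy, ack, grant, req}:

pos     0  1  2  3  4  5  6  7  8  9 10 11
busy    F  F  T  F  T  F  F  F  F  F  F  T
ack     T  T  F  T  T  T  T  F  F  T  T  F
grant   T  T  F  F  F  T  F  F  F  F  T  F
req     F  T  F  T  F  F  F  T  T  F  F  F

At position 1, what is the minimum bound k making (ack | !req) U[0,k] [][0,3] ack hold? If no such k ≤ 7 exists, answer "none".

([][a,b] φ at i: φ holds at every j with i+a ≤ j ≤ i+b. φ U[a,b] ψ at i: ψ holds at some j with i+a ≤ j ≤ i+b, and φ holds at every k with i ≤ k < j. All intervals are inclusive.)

Need earliest j ≥ 1 with [][0,3] ack, and (ack | !req) at every k in [1,j-1].
  j=1: rhs fails.
  j=2: rhs fails.
  j=3: rhs holds; lhs holds on [1,2]. k = 2.

2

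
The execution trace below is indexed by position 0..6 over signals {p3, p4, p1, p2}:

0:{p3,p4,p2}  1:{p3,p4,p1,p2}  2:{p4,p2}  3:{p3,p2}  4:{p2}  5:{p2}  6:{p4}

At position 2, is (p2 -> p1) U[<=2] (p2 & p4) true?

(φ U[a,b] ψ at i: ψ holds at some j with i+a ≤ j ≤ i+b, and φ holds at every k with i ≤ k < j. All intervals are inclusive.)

Need some j in [2,4] with (p2 & p4), and (p2 -> p1) at every k in [2,j-1].
  j=2: (p2 & p4) holds; no prefix to check → satisfied.

True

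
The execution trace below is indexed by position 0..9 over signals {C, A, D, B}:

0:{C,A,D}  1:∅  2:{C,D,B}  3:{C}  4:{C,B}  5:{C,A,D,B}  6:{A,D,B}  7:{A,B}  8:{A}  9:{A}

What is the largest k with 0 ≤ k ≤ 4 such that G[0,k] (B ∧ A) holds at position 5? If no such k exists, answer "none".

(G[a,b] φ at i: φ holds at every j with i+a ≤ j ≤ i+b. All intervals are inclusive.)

(B ∧ A) must hold from j=5 onward; find where it first fails.
  j=5: holds
  j=6: holds
  j=7: holds
  j=8: fails
Holds on [5,7], so largest k = 2.

2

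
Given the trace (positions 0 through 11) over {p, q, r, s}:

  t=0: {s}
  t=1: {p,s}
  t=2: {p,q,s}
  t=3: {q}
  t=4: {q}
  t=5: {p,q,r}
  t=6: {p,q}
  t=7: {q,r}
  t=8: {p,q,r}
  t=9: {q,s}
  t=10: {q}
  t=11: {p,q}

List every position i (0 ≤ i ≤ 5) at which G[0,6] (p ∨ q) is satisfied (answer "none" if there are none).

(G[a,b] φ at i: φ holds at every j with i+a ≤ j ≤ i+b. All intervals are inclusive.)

1, 2, 3, 4, 5

Evaluate at each i in [0,5]:
  i=0: ✗ (fails at j=0)
  i=1: ✓ (all of [1,7])
  i=2: ✓ (all of [2,8])
  i=3: ✓ (all of [3,9])
  i=4: ✓ (all of [4,10])
  i=5: ✓ (all of [5,11])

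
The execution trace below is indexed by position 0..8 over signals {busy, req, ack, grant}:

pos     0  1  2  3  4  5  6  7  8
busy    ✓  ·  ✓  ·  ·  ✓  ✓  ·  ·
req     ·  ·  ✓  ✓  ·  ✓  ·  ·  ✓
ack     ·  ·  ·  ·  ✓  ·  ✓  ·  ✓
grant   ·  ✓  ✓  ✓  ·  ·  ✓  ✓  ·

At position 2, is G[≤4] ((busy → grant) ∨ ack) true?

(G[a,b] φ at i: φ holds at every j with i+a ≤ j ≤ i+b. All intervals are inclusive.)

Does not hold

Check ((busy → grant) ∨ ack) at every j in [2,6]:
  j=2: true
  j=3: true
  j=4: true
  j=5: false
  j=6: true
Fails at j=5 → formula fails.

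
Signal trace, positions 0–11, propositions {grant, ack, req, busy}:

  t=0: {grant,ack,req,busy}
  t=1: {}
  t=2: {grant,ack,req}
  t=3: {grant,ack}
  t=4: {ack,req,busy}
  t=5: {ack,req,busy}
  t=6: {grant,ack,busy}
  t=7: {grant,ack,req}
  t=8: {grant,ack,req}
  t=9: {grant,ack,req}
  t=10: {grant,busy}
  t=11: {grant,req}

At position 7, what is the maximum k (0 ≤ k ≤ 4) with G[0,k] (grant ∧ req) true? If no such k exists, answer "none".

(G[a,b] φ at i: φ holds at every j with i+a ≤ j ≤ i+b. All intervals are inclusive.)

(grant ∧ req) must hold from j=7 onward; find where it first fails.
  j=7: holds
  j=8: holds
  j=9: holds
  j=10: fails
Holds on [7,9], so largest k = 2.

2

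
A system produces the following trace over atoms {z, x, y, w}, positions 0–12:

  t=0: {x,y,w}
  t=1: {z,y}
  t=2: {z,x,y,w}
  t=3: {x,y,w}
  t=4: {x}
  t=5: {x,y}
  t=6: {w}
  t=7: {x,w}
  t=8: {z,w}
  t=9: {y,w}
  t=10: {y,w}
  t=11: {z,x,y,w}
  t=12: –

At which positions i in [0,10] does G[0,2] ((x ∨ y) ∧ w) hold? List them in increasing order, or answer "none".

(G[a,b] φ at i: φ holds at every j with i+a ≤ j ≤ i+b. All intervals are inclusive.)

9

Evaluate at each i in [0,10]:
  i=0: ✗ (fails at j=1)
  i=1: ✗ (fails at j=1)
  i=2: ✗ (fails at j=4)
  i=3: ✗ (fails at j=4)
  i=4: ✗ (fails at j=4)
  i=5: ✗ (fails at j=5)
  i=6: ✗ (fails at j=6)
  i=7: ✗ (fails at j=8)
  i=8: ✗ (fails at j=8)
  i=9: ✓ (all of [9,11])
  i=10: ✗ (fails at j=12)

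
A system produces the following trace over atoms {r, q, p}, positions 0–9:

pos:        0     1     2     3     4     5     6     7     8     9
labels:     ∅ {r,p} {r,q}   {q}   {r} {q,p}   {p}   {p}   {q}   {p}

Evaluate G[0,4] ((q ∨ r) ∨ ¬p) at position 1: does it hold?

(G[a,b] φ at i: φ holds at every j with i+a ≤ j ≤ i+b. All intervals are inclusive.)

Holds

Check ((q ∨ r) ∨ ¬p) at every j in [1,5]:
  j=1: true
  j=2: true
  j=3: true
  j=4: true
  j=5: true
All positions satisfy it → formula holds.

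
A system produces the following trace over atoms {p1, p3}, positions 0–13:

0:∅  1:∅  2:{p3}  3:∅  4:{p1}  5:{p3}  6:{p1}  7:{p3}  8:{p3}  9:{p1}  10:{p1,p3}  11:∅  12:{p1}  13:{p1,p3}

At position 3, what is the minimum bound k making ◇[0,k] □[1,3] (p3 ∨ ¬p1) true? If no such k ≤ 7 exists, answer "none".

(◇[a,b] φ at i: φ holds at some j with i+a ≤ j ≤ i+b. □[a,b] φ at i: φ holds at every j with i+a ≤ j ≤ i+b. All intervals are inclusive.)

Scan j = 3,4,… for □[1,3] (p3 ∨ ¬p1):
  j=3: fails
  j=4: fails
  j=5: fails
  j=6: fails
  j=7: fails
  j=8: fails
  j=9: fails
  j=10: fails
No j in [3,10] satisfies it → none.

none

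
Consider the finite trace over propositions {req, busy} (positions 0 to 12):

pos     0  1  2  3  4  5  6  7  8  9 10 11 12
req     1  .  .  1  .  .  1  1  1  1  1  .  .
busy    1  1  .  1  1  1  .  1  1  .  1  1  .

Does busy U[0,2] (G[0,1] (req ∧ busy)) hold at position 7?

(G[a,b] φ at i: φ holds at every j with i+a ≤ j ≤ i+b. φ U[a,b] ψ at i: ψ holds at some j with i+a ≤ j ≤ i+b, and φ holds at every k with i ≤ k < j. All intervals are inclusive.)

True

Need some j in [7,9] with G[0,1] (req ∧ busy), and busy at every k in [7,j-1].
  j=7: G[0,1] (req ∧ busy) holds; no prefix to check → satisfied.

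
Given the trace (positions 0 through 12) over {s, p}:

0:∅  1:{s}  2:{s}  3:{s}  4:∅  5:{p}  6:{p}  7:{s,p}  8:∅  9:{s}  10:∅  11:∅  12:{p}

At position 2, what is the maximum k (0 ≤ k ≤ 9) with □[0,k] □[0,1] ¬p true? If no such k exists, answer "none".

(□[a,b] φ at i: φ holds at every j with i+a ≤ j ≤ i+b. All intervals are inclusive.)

□[0,1] ¬p must hold from j=2 onward; find where it first fails.
  j=2: holds
  j=3: holds
  j=4: fails
Holds on [2,3], so largest k = 1.

1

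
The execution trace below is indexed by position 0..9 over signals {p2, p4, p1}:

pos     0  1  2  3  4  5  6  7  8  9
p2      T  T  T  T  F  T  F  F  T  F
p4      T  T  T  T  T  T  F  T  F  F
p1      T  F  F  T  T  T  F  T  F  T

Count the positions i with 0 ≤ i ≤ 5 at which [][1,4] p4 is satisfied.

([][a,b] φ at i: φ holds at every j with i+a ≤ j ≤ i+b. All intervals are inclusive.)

2

Evaluate at each i in [0,5]:
  i=0: ✓ (all of [1,4])
  i=1: ✓ (all of [2,5])
  i=2: ✗ (fails at j=6)
  i=3: ✗ (fails at j=6)
  i=4: ✗ (fails at j=6)
  i=5: ✗ (fails at j=6)
Positions where it holds: {0, 1} → 2.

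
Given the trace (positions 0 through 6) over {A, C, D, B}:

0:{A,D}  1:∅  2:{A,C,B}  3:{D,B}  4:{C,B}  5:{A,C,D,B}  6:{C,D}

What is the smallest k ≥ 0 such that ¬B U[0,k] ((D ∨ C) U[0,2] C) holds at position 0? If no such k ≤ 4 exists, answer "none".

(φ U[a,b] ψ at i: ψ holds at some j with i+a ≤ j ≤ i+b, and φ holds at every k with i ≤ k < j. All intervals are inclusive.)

2

Need earliest j ≥ 0 with ((D ∨ C) U[0,2] C), and ¬B at every k in [0,j-1].
  j=0: rhs fails.
  j=1: rhs fails.
  j=2: rhs holds; lhs holds on [0,1]. k = 2.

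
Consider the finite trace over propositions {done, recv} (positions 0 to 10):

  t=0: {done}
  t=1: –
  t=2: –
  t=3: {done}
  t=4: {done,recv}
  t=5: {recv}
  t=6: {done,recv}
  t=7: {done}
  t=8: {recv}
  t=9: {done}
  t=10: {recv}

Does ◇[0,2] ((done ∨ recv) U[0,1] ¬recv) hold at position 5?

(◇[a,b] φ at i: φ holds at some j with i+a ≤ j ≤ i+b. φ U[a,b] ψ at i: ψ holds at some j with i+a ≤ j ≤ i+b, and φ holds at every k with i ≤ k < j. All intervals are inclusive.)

Yes

Check ((done ∨ recv) U[0,1] ¬recv) at each j in [5,7]:
  j=5: fails
  j=6: holds
  j=7: holds
Found at j=6 → formula holds.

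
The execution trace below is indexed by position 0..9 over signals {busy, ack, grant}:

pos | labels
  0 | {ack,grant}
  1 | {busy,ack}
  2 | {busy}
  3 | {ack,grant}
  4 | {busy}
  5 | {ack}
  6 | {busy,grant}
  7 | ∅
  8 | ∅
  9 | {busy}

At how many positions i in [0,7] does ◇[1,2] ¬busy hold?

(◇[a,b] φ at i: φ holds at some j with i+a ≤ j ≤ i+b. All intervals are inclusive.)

7

Evaluate at each i in [0,7]:
  i=0: ✗ (none in [1,2])
  i=1: ✓ (witness j=3)
  i=2: ✓ (witness j=3)
  i=3: ✓ (witness j=5)
  i=4: ✓ (witness j=5)
  i=5: ✓ (witness j=7)
  i=6: ✓ (witness j=7)
  i=7: ✓ (witness j=8)
Positions where it holds: {1, 2, 3, 4, 5, 6, 7} → 7.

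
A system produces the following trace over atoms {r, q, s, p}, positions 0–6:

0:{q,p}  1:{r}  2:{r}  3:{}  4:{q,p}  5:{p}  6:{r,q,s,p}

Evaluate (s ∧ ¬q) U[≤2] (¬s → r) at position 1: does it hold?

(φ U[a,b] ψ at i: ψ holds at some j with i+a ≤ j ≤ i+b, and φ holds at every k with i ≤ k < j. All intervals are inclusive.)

Holds

Need some j in [1,3] with (¬s → r), and (s ∧ ¬q) at every k in [1,j-1].
  j=1: (¬s → r) holds; no prefix to check → satisfied.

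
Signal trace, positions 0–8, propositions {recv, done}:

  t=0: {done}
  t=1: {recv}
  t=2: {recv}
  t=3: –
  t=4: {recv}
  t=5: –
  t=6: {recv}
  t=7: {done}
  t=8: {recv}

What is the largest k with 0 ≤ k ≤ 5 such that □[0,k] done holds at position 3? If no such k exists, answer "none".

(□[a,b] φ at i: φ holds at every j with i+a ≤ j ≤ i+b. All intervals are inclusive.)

done must hold from j=3 onward; find where it first fails.
  j=3: fails → no k works.

none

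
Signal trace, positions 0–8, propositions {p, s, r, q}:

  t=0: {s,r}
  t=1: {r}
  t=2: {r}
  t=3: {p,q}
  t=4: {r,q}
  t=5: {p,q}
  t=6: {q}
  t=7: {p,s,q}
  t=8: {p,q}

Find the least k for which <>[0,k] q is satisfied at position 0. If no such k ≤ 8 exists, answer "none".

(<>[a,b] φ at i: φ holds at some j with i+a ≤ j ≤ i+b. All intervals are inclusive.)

Scan j = 0,1,… for q:
  j=0: fails
  j=1: fails
  j=2: fails
  j=3: holds
First hit at j=3, so smallest k = 3-0 = 3.

3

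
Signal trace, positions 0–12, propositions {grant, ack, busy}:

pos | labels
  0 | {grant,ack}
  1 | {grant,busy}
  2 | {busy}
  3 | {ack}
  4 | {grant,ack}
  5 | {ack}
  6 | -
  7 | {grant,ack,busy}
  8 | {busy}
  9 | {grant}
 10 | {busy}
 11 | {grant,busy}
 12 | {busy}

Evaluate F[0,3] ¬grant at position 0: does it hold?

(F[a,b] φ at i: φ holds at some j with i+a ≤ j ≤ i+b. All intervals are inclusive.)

Check ¬grant at each j in [0,3]:
  j=0: false
  j=1: false
  j=2: true
  j=3: true
Found at j=2 → formula holds.

True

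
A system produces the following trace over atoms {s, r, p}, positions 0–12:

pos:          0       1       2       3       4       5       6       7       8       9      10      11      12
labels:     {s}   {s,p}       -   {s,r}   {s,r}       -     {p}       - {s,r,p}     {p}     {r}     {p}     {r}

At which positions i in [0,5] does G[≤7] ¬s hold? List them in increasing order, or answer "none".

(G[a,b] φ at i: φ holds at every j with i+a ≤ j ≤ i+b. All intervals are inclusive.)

none

Evaluate at each i in [0,5]:
  i=0: ✗ (fails at j=0)
  i=1: ✗ (fails at j=1)
  i=2: ✗ (fails at j=3)
  i=3: ✗ (fails at j=3)
  i=4: ✗ (fails at j=4)
  i=5: ✗ (fails at j=8)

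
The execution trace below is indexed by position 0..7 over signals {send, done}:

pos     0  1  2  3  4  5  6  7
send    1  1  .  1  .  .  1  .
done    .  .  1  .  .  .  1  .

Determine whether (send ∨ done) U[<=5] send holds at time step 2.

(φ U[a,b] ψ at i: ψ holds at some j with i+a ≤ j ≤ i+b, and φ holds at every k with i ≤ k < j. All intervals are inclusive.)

Holds

Need some j in [2,7] with send, and (send ∨ done) at every k in [2,j-1].
  j=2: send false.
  j=3: send holds; (send ∨ done) holds at every k in [2,2] → satisfied.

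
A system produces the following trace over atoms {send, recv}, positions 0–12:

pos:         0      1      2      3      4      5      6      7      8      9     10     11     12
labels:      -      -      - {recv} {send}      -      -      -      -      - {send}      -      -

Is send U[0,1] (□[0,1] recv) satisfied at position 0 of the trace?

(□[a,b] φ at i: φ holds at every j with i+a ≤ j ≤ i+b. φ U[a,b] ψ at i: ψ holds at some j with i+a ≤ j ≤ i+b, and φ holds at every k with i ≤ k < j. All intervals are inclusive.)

False

Need some j in [0,1] with □[0,1] recv, and send at every k in [0,j-1].
  j=0: □[0,1] recv — fails at 0.
  j=1: □[0,1] recv — fails at 1.
No j in the window works → until fails.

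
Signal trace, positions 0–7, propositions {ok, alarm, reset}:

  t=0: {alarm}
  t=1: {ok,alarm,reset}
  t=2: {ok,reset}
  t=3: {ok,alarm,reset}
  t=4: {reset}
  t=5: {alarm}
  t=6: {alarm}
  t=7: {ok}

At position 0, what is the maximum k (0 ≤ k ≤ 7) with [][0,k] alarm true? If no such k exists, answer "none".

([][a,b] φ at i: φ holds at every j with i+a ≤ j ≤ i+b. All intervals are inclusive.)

1

alarm must hold from j=0 onward; find where it first fails.
  j=0: holds
  j=1: holds
  j=2: fails
Holds on [0,1], so largest k = 1.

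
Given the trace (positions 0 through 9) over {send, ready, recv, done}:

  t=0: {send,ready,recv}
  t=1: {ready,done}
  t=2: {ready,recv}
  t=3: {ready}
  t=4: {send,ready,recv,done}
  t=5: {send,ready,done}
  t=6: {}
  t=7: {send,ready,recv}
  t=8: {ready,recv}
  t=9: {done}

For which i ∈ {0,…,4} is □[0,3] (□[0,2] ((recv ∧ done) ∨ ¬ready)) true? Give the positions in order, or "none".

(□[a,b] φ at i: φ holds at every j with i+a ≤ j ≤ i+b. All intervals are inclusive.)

Evaluate at each i in [0,4]:
  i=0: ✗ (fails at j=0)
  i=1: ✗ (fails at j=1)
  i=2: ✗ (fails at j=2)
  i=3: ✗ (fails at j=3)
  i=4: ✗ (fails at j=4)

none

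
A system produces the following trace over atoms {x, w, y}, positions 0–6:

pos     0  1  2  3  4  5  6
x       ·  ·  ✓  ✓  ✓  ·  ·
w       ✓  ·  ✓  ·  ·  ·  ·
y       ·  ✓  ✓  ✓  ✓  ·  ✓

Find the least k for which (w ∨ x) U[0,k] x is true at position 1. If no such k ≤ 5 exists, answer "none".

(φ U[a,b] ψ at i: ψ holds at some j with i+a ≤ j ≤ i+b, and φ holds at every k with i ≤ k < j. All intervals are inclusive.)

Need earliest j ≥ 1 with x, and (w ∨ x) at every k in [1,j-1].
  j=1: rhs fails.
  j=2: rhs holds but lhs fails at k=1.
  j=3: rhs holds but lhs fails at k=1.
  j=4: rhs holds but lhs fails at k=1.
  j=5: rhs fails.
  j=6: rhs fails.
No witness within the range → none.

none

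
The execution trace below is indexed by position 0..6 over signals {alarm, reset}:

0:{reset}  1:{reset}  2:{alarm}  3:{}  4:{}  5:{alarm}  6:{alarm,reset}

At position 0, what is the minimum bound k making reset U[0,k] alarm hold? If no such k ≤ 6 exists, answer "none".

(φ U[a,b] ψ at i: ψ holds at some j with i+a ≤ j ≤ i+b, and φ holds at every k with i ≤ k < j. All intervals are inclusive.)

2

Need earliest j ≥ 0 with alarm, and reset at every k in [0,j-1].
  j=0: rhs fails.
  j=1: rhs fails.
  j=2: rhs holds; lhs holds on [0,1]. k = 2.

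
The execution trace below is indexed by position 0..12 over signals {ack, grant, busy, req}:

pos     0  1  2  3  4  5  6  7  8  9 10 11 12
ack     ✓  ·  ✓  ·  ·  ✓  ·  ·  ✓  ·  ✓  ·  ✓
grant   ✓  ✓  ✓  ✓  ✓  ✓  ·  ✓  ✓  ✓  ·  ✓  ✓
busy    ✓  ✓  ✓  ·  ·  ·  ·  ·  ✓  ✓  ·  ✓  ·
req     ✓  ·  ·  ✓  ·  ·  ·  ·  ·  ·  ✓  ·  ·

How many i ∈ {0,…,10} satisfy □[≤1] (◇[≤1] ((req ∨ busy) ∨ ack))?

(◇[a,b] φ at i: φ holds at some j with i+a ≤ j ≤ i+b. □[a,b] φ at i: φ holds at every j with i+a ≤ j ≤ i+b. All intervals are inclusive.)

Evaluate at each i in [0,10]:
  i=0: ✓ (all of [0,1])
  i=1: ✓ (all of [1,2])
  i=2: ✓ (all of [2,3])
  i=3: ✓ (all of [3,4])
  i=4: ✓ (all of [4,5])
  i=5: ✗ (fails at j=6)
  i=6: ✗ (fails at j=6)
  i=7: ✓ (all of [7,8])
  i=8: ✓ (all of [8,9])
  i=9: ✓ (all of [9,10])
  i=10: ✓ (all of [10,11])
Positions where it holds: {0, 1, 2, 3, 4, 7, 8, 9, 10} → 9.

9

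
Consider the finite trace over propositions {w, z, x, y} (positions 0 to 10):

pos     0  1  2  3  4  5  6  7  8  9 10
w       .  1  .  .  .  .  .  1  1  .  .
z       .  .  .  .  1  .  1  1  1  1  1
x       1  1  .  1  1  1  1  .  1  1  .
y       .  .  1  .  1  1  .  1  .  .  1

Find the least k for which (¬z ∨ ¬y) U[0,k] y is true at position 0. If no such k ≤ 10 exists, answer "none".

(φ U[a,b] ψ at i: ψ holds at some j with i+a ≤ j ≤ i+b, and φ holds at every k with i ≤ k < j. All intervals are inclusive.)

2

Need earliest j ≥ 0 with y, and (¬z ∨ ¬y) at every k in [0,j-1].
  j=0: rhs fails.
  j=1: rhs fails.
  j=2: rhs holds; lhs holds on [0,1]. k = 2.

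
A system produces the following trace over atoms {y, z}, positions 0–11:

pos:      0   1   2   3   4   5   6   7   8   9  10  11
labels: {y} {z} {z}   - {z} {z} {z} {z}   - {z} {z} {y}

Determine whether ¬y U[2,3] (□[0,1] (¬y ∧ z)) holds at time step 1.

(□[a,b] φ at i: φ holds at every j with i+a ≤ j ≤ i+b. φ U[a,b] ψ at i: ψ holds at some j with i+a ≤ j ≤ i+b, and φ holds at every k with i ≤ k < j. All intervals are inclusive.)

True

Need some j in [3,4] with □[0,1] (¬y ∧ z), and ¬y at every k in [1,j-1].
  j=3: □[0,1] (¬y ∧ z) — fails at 3.
  j=4: □[0,1] (¬y ∧ z) holds; ¬y holds at every k in [1,3] → satisfied.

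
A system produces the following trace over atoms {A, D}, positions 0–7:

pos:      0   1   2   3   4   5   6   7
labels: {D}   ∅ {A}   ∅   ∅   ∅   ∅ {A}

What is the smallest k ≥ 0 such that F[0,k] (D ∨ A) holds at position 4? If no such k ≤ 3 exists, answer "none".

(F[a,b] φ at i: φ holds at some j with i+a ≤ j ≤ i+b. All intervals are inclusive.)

3

Scan j = 4,5,… for (D ∨ A):
  j=4: fails
  j=5: fails
  j=6: fails
  j=7: holds
First hit at j=7, so smallest k = 7-4 = 3.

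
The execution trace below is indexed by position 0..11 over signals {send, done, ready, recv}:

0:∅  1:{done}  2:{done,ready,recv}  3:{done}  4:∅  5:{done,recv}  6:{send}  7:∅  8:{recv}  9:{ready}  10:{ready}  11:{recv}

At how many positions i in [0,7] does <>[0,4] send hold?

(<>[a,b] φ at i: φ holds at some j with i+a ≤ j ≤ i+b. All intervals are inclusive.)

Evaluate at each i in [0,7]:
  i=0: ✗ (none in [0,4])
  i=1: ✗ (none in [1,5])
  i=2: ✓ (witness j=6)
  i=3: ✓ (witness j=6)
  i=4: ✓ (witness j=6)
  i=5: ✓ (witness j=6)
  i=6: ✓ (witness j=6)
  i=7: ✗ (none in [7,11])
Positions where it holds: {2, 3, 4, 5, 6} → 5.

5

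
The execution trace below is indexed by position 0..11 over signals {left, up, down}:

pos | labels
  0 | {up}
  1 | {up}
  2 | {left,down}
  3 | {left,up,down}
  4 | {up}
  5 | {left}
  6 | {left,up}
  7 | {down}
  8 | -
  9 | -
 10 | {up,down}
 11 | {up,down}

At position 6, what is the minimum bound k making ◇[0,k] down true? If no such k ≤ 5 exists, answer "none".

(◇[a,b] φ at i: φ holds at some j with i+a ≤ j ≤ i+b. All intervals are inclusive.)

1

Scan j = 6,7,… for down:
  j=6: fails
  j=7: holds
First hit at j=7, so smallest k = 7-6 = 1.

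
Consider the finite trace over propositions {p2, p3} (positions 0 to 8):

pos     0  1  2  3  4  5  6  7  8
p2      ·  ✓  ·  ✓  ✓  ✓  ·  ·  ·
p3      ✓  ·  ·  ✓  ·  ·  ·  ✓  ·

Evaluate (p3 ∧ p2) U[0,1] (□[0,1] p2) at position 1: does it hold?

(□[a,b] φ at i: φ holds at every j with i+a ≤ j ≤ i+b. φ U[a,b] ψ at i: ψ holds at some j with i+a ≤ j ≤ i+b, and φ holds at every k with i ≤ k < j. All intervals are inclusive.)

False

Need some j in [1,2] with □[0,1] p2, and (p3 ∧ p2) at every k in [1,j-1].
  j=1: □[0,1] p2 — fails at 2.
  j=2: □[0,1] p2 — fails at 2.
No j in the window works → until fails.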